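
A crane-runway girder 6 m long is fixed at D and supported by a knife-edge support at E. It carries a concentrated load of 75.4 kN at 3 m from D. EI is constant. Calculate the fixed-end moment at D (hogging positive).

Choose R_E as the redundant. The primary structure is the cantilever fixed at D.
Primary-structure tip deflection at E by superposition:
  point load 75.4 at a = 3: Pa²(3L − a)/(6EI) = 1696/EI
Tip deflection under a unit load at E: L³/(3EI) = 72/EI.
Compatibility at E: δ_0 − R_E·δ_{EE} = 0, so R_E = 1696/72 = 23.56 kN.
Moment equilibrium about D: M_D = Σ(load moments about D) − R_E·L = 226.2 − 23.56×6 = 84.83 kN·m.

M_D = 84.83 kN·m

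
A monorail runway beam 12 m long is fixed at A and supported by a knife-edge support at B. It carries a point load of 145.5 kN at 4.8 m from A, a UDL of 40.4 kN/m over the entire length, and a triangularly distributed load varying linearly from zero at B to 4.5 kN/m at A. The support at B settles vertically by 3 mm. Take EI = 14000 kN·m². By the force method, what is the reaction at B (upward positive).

R_B = 217.4 kN

Choose R_B as the redundant. The primary structure is the cantilever fixed at A.
Deflection at B on the released cantilever, summing each load's contribution:
  point load 145.5 at a = 4.8: Pa²(3L − a)/(6EI) = 17432/EI
  UDL 40.4: wL⁴/(8EI) = 104717/EI
  triangular load, peak 4.5 at the fixed end: w₀L⁴/(30EI) = 3110/EI
  δ_0 = 125259/EI
Flexibility coefficient — unit upward force at B: δ_{BB} = L³/(3EI) = 576/EI.
With EI = 14000 kN·m²: δ_0 = 8.9471 m and δ_{BB} = 0.041143 m/kN.
Compatibility — the beam at B must follow the support down by 0.003 m: δ_0 − R_B·δ_{BB} = 0.003, so R_B = (8.9471 − 0.003)/0.041143 = 217.4 kN.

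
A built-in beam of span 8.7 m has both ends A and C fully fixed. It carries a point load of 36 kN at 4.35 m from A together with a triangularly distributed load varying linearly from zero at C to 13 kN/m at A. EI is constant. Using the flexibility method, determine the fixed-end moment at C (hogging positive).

M_C = 71.95 kN·m

Release both end moments; the primary structure is a simply-supported span AC with redundants M_A and M_C.
On the primary (simply-supported) span, the end slopes from the loading are:
  at A: point load 36 at a = 4.35: Pab(L + b)/(6LEI) = 170.3/EI
  at C: point load 36 at a = 4.35: Pab(L + a)/(6LEI) = 170.3/EI
  at A: triangular load, peak 13: w₀L³/(45EI) = 190.2/EI
  at C: triangular load, peak 13: 7w₀L³/(360EI) = 166.5/EI
  θ_A0 = 360.5/EI,  θ_C0 = 336.8/EI
Flexibility coefficients: a unit moment at one end gives L/(3EI) there and L/(6EI) at the far end, so f₁₁ = f₂₂ = 2.9/EI and f₁₂ = f₂₁ = 1.45/EI.
Compatibility — zero rotation at each built-in end:
  2.9 M_A + 1.45 M_C = 360.5
  1.45 M_A + 2.9 M_C = 336.8
Solving the pair gives M_A = 88.35 kN·m and M_C = 71.95 kN·m (hogging).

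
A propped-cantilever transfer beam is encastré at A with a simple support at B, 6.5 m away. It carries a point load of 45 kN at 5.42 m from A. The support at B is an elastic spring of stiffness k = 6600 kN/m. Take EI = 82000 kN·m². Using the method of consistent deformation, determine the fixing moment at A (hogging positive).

Remove the prop at B; the released (primary) structure is a cantilever built in at A.
Free-end deflection of the primary structure under the applied loading (downward +):
  point load 45 at a = 5.42: Pa²(3L − a)/(6EI) = 3102/EI
Tip deflection under a unit load at B: L³/(3EI) = 91.54/EI.
With EI = 82000 kN·m²: δ_0 = 0.037831 m and δ_{BB} = 0.001116 m/kN.
Compatibility — the spring shortens by R_B/k under the reaction it provides: δ_0 − R_B·δ_{BB} = R_B/k. With 1/k = 0.000152 m/kN, R_B = δ_0 / (δ_{BB} + 1/k) = 0.037831 / (0.001116 + 0.000152) = 29.84 kN.
Moment equilibrium about A: M_A = Σ(load moments about A) − R_B·L = 243.9 − 29.84×6.5 = 49.95 kN·m.

M_A = 49.95 kN·m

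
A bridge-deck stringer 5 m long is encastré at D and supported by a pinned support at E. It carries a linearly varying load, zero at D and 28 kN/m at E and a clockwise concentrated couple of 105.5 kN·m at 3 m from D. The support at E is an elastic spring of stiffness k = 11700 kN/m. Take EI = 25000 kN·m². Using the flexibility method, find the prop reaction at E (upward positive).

R_E = 61.91 kN

Take the reaction at E as the redundant and release it; the primary structure is a cantilever fixed at D.
Deflection at E on the released cantilever, summing each load's contribution:
  triangular load, peak 28 at the free end: 11w₀L⁴/(120EI) = 1604/EI
  clockwise couple 105.5 at a = 3: M₀a(2L − a)/(2EI) = 1108/EI
  δ_0 = 2712/EI
Tip deflection under a unit load at E: L³/(3EI) = 41.67/EI.
With EI = 25000 kN·m²: δ_0 = 0.10848 m and δ_{EE} = 0.001667 m/kN.
Compatibility — the spring shortens by R_E/k under the reaction it provides: δ_0 − R_E·δ_{EE} = R_E/k. With 1/k = 0.000085 m/kN, R_E = δ_0 / (δ_{EE} + 1/k) = 0.10848 / (0.001667 + 0.000085) = 61.91 kN.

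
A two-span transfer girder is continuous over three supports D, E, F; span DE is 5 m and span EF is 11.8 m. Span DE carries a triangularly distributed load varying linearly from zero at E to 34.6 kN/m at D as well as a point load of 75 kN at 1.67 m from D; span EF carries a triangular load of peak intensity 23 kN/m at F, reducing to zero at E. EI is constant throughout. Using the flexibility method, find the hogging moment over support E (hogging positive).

Release continuity at E by inserting a hinge; the redundant is the internal moment M_E. The primary structure is two simply-supported spans DE and EF.
Rotations at E on the released spans (each span's end-slope, ×1/EI):
  span DE: triangular load, peak 34.6: 7w₀L³/(360EI) = 84.1/EI
  span DE: point load 75 at a = 1.67: Pab(L + a)/(6LEI) = 92.73/EI
  span EF: triangular load, peak 23: 7w₀L³/(360EI) = 734.8/EI
  relative rotation θ_0 = (176.8 + 734.8)/EI = 911.6/EI
A unit hogging moment at E produces rotation L₁/(3EI) + L₂/(3EI) = 5.6/EI.
Compatibility: M_E·(L₁+L₂)/(3EI) = θ_0, giving M_E = 162.8 kN·m (hogging).

M_E = 162.8 kN·m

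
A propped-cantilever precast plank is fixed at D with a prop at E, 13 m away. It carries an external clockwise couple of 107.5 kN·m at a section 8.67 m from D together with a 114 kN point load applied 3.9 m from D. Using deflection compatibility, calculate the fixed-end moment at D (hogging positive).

Release the roller at E. Primary structure: cantilever fixed at D.
Deflection at E on the released cantilever, summing each load's contribution:
  clockwise couple 107.5 at a = 8.67: M₀a(2L − a)/(2EI) = 8076/EI
  point load 114 at a = 3.9: Pa²(3L − a)/(6EI) = 10144/EI
  δ_0 = 18220/EI
Tip deflection under a unit load at E: L³/(3EI) = 732.3/EI.
Compatibility at E: δ_0 − R_E·δ_{EE} = 0, so R_E = 18220/732.3 = 24.88 kN.
Moment equilibrium about D: M_D = Σ(load moments about D) − R_E·L = 552.1 − 24.88×13 = 228.7 kN·m.

M_D = 228.7 kN·m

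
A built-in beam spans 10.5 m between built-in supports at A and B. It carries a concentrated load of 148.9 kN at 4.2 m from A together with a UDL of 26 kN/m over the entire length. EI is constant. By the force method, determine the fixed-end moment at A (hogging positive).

Release both end moments; the primary structure is a simply-supported span AB with redundants M_A and M_B.
On the primary (simply-supported) span, the end slopes from the loading are:
  at A: point load 148.9 at a = 4.2: Pab(L + b)/(6LEI) = 1051/EI
  at B: point load 148.9 at a = 4.2: Pab(L + a)/(6LEI) = 919.3/EI
  at A: UDL 26: wL³/(24EI) = 1254/EI
  at B: UDL 26: wL³/(24EI) = 1254/EI
  θ_A0 = 2305/EI,  θ_B0 = 2173/EI
Flexibility coefficients: a unit moment at one end gives L/(3EI) there and L/(6EI) at the far end, so f₁₁ = f₂₂ = 3.5/EI and f₁₂ = f₂₁ = 1.75/EI.
Compatibility — zero rotation at each built-in end:
  3.5 M_A + 1.75 M_B = 2305
  1.75 M_A + 3.5 M_B = 2173
Solving the pair gives M_A = 464 kN·m and M_B = 389 kN·m (hogging).

M_A = 464 kN·m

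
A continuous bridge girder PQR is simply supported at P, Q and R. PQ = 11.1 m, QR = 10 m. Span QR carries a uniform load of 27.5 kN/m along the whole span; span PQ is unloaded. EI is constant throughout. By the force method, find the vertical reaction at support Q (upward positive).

R_Q = 168.5 kN

Insert a hinge at Q; M_Q is the redundant, and each span becomes simply supported.
Rotations at Q on the released spans (each span's end-slope, ×1/EI):
  span QR: UDL 27.5: wL³/(24EI) = 1146/EI
  relative rotation θ_0 = (0 + 1146)/EI = 1146/EI
A unit hogging moment at Q produces rotation L₁/(3EI) + L₂/(3EI) = 7.033/EI.
Compatibility: M_Q·(L₁+L₂)/(3EI) = θ_0, giving M_Q = 162.9 kN·m (hogging).
Span PQ, ΣM about P with M_Q applied at Q: R_Q^{PQ}·11.1 = 0 + 162.9, so R_Q^{PQ} = 14.68 kN and R_P = 0 − 14.68 = -14.68 kN.
Span QR, ΣM about R: R_Q^{QR}·10 = 1375 + 162.9, so R_Q^{QR} = 153.8 kN and R_R = 275 − 153.8 = 121.2 kN.
R_Q = 14.68 + 153.8 = 168.5 kN.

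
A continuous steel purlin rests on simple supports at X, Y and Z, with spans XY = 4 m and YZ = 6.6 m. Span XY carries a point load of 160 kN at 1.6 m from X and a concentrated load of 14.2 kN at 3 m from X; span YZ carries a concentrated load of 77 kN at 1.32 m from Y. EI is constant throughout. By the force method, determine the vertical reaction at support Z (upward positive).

Release continuity at Y by inserting a hinge; the redundant is the internal moment M_Y. The primary structure is two simply-supported spans XY and YZ.
Discontinuity in slope at Y on the released structure — sum the simple-span end rotations:
  span XY: point load 160 at a = 1.6: Pab(L + a)/(6LEI) = 143.4/EI
  span XY: point load 14.2 at a = 3: Pab(L + a)/(6LEI) = 12.43/EI
  span YZ: point load 77 at a = 1.32: Pab(L + b)/(6LEI) = 161/EI
  relative rotation θ_0 = (155.8 + 161)/EI = 316.8/EI
A unit hogging moment at Y produces rotation L₁/(3EI) + L₂/(3EI) = 3.533/EI.
Slope continuity at Y: θ_0 = M_Y·3.533/EI, so M_Y = 316.8/3.533 = 89.66 kN·m (hogging).
Span YZ, ΣM about Z: R_Y^{YZ}·6.6 = 406.6 + 89.66, so R_Y^{YZ} = 75.18 kN and R_Z = 77 − 75.18 = 1.816 kN.

R_Z = 1.816 kN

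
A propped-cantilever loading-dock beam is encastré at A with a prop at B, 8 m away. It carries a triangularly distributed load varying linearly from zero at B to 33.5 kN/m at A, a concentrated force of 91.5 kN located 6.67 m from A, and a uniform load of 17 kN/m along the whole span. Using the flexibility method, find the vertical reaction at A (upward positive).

Release the roller at B. Primary structure: cantilever fixed at A.
Deflection at B on the released cantilever, summing each load's contribution:
  triangular load, peak 33.5 at the fixed end: w₀L⁴/(30EI) = 4574/EI
  point load 91.5 at a = 6.67: Pa²(3L − a)/(6EI) = 11758/EI
  UDL 17: wL⁴/(8EI) = 8704/EI
  δ_0 = 25036/EI
Flexibility coefficient — unit upward force at B: δ_{BB} = L³/(3EI) = 170.7/EI.
Compatibility at B: δ_0 − R_B·δ_{BB} = 0, so R_B = 25036/170.7 = 146.7 kN.
Vertical equilibrium: R_A = ΣP − R_B = 361.5 − 146.7 = 214.8 kN.

R_A = 214.8 kN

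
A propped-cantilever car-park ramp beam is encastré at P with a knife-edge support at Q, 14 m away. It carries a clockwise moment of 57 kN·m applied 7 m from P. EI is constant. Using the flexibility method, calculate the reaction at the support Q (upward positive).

Release the roller at Q. Primary structure: cantilever fixed at P.
Primary-structure tip deflection at Q by superposition:
  clockwise couple 57 at a = 7: M₀a(2L − a)/(2EI) = 4190/EI
Flexibility coefficient — unit upward force at Q: δ_{QQ} = L³/(3EI) = 914.7/EI.
Compatibility at Q: δ_0 − R_Q·δ_{QQ} = 0, so R_Q = 4190/914.7 = 4.58 kN.

R_Q = 4.58 kN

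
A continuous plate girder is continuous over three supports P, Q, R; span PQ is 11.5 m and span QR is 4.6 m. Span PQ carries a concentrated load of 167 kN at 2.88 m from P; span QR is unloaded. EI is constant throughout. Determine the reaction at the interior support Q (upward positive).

R_Q = 90.82 kN

Take M_Q as the redundant. Released structure: two simple spans PQ and QR with a hinge at Q.
End slopes at the hinge Q, treating each span as simply supported:
  span PQ: point load 167 at a = 2.88: Pab(L + a)/(6LEI) = 864/EI
  relative rotation θ_0 = (864 + 0)/EI = 864/EI
A unit hogging moment at Q produces rotation L₁/(3EI) + L₂/(3EI) = 5.367/EI.
Compatibility: M_Q·(L₁+L₂)/(3EI) = θ_0, giving M_Q = 161 kN·m (hogging).
Span PQ, ΣM about P with M_Q applied at Q: R_Q^{PQ}·11.5 = 481 + 161, so R_Q^{PQ} = 55.82 kN and R_P = 167 − 55.82 = 111.2 kN.
Span QR, ΣM about R: R_Q^{QR}·4.6 = 0 + 161, so R_Q^{QR} = 35 kN and R_R = 0 − 35 = -35 kN.
R_Q = 55.82 + 35 = 90.82 kN.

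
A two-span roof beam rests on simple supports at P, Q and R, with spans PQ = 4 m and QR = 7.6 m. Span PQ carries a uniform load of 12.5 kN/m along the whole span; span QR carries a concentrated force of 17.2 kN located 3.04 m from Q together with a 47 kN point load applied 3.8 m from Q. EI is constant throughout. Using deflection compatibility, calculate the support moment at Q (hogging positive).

M_Q = 68.94 kN·m

Release continuity at Q by inserting a hinge; the redundant is the internal moment M_Q. The primary structure is two simply-supported spans PQ and QR.
End slopes at the hinge Q, treating each span as simply supported:
  span PQ: UDL 12.5: wL³/(24EI) = 33.33/EI
  span QR: point load 17.2 at a = 3.04: Pab(L + b)/(6LEI) = 63.58/EI
  span QR: point load 47 at a = 3.8: Pab(L + b)/(6LEI) = 169.7/EI
  relative rotation θ_0 = (33.33 + 233.3)/EI = 266.6/EI
A unit hogging moment at Q produces rotation L₁/(3EI) + L₂/(3EI) = 3.867/EI.
Slope continuity at Q: θ_0 = M_Q·3.867/EI, so M_Q = 266.6/3.867 = 68.94 kN·m (hogging).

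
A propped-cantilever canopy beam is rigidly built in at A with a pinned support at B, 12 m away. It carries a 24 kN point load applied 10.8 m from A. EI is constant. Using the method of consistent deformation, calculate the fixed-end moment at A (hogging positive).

M_A = 14.26 kN·m

Release the roller at B. Primary structure: cantilever fixed at A.
Free-end deflection of the primary structure under the applied loading (downward +):
  point load 24 at a = 10.8: Pa²(3L − a)/(6EI) = 11757/EI
Tip deflection under a unit load at B: L³/(3EI) = 576/EI.
The prop prevents deflection at B: R_B = δ_0/δ_{BB} = 11757/576 = 20.41 kN.
Moment equilibrium about A: M_A = Σ(load moments about A) − R_B·L = 259.2 − 20.41×12 = 14.26 kN·m.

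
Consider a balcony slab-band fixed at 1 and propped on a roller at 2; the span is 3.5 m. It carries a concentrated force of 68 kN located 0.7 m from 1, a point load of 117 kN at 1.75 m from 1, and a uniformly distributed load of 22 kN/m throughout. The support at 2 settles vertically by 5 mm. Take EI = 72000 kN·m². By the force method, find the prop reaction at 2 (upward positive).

Remove the prop at 2; the released (primary) structure is a cantilever built in at 1.
Downward deflection at the released point 2 due to the loads:
  point load 68 at a = 0.7: Pa²(3L − a)/(6EI) = 54.42/EI
  point load 117 at a = 1.75: Pa²(3L − a)/(6EI) = 522.5/EI
  UDL 22: wL⁴/(8EI) = 412.7/EI
  δ_0 = 989.6/EI
Flexibility coefficient — unit upward force at 2: δ_{22} = L³/(3EI) = 14.29/EI.
With EI = 72000 kN·m²: δ_0 = 0.013745 m and δ_{22} = 0.000198 m/kN.
Compatibility — the beam at 2 must follow the support down by 0.005 m: δ_0 − R_2·δ_{22} = 0.005, so R_2 = (0.013745 − 0.005)/0.000198 = 44.06 kN.

R_2 = 44.06 kN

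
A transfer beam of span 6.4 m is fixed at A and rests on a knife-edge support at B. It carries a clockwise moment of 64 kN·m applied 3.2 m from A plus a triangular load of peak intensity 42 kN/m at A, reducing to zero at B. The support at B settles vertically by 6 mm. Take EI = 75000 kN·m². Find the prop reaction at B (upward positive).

R_B = 32.98 kN

Choose R_B as the redundant. The primary structure is the cantilever fixed at A.
Primary-structure tip deflection at B by superposition:
  clockwise couple 64 at a = 3.2: M₀a(2L − a)/(2EI) = 983/EI
  triangular load, peak 42 at the fixed end: w₀L⁴/(30EI) = 2349/EI
  δ_0 = 3332/EI
Tip deflection under a unit load at B: L³/(3EI) = 87.38/EI.
With EI = 75000 kN·m²: δ_0 = 0.044425 m and δ_{BB} = 0.001165 m/kN.
Compatibility — the beam at B must follow the support down by 0.006 m: δ_0 − R_B·δ_{BB} = 0.006, so R_B = (0.044425 − 0.006)/0.001165 = 32.98 kN.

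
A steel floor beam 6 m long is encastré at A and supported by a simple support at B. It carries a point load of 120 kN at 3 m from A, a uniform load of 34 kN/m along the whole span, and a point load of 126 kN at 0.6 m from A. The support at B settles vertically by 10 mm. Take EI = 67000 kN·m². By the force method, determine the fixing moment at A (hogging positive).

Release the roller at B. Primary structure: cantilever fixed at A.
Free-end deflection of the primary structure under the applied loading (downward +):
  point load 120 at a = 3: Pa²(3L − a)/(6EI) = 2700/EI
  UDL 34: wL⁴/(8EI) = 5508/EI
  point load 126 at a = 0.6: Pa²(3L − a)/(6EI) = 131.5/EI
  δ_0 = 8340/EI
Tip deflection under a unit load at B: L³/(3EI) = 72/EI.
With EI = 67000 kN·m²: δ_0 = 0.12447 m and δ_{BB} = 0.001075 m/kN.
Compatibility — the beam at B must follow the support down by 0.01 m: δ_0 − R_B·δ_{BB} = 0.01, so R_B = (0.12447 − 0.01)/0.001075 = 106.5 kN.
Moment equilibrium about A: M_A = Σ(load moments about A) − R_B·L = 1048 − 106.5×6 = 408.5 kN·m.

M_A = 408.5 kN·m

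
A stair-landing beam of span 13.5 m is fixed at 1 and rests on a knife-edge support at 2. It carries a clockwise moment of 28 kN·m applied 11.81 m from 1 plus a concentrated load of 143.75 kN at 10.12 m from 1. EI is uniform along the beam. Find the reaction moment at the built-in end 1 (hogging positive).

M_1 = 214.4 kN·m

Take the reaction at 2 as the redundant and release it; the primary structure is a cantilever fixed at 1.
Deflection at 2 on the released cantilever, summing each load's contribution:
  clockwise couple 28 at a = 11.81: M₀a(2L − a)/(2EI) = 2512/EI
  point load 143.75 at a = 10.12: Pa²(3L − a)/(6EI) = 74543/EI
  δ_0 = 77054/EI
Tip deflection under a unit load at 2: L³/(3EI) = 820.1/EI.
Compatibility at 2: δ_0 − R_2·δ_{22} = 0, so R_2 = 77054/820.1 = 93.95 kN.
Moment equilibrium about 1: M_1 = Σ(load moments about 1) − R_2·L = 1483 − 93.95×13.5 = 214.4 kN·m.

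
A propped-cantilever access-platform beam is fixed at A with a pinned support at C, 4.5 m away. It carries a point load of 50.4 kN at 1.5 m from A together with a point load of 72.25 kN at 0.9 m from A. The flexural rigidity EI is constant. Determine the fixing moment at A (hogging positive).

M_A = 88.82 kN·m

Release the roller at C. Primary structure: cantilever fixed at A.
Downward deflection at the released point C due to the loads:
  point load 50.4 at a = 1.5: Pa²(3L − a)/(6EI) = 226.8/EI
  point load 72.25 at a = 0.9: Pa²(3L − a)/(6EI) = 122.9/EI
  δ_0 = 349.7/EI
Tip deflection under a unit load at C: L³/(3EI) = 30.38/EI.
The prop prevents deflection at C: R_C = δ_0/δ_{CC} = 349.7/30.38 = 11.51 kN.
Moment equilibrium about A: M_A = Σ(load moments about A) − R_C·L = 140.6 − 11.51×4.5 = 88.82 kN·m.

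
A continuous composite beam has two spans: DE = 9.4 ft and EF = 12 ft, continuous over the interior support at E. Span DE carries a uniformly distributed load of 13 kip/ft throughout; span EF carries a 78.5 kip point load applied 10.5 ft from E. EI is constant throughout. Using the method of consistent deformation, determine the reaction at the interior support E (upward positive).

R_E = 89.04 kip

Insert a hinge at E; M_E is the redundant, and each span becomes simply supported.
Rotations at E on the released spans (each span's end-slope, ×1/EI):
  span DE: UDL 13: wL³/(24EI) = 449.9/EI
  span EF: point load 78.5 at a = 10.5: Pab(L + b)/(6LEI) = 231.8/EI
  relative rotation θ_0 = (449.9 + 231.8)/EI = 681.7/EI
A unit hogging moment at E produces rotation L₁/(3EI) + L₂/(3EI) = 7.133/EI.
Slope continuity at E: θ_0 = M_E·7.133/EI, so M_E = 681.7/7.133 = 95.57 kip·ft (hogging).
Span DE, ΣM about D with M_E applied at E: R_E^{DE}·9.4 = 574.3 + 95.57, so R_E^{DE} = 71.27 kip and R_D = 122.2 − 71.27 = 50.93 kip.
Span EF, ΣM about F: R_E^{EF}·12 = 117.8 + 95.57, so R_E^{EF} = 17.78 kip and R_F = 78.5 − 17.78 = 60.72 kip.
R_E = 71.27 + 17.78 = 89.04 kip.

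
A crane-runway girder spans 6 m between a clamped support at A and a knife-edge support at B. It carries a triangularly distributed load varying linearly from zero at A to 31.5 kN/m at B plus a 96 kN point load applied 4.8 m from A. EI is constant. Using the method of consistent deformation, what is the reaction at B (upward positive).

Choose R_B as the redundant. The primary structure is the cantilever fixed at A.
Deflection at B on the released cantilever, summing each load's contribution:
  triangular load, peak 31.5 at the free end: 11w₀L⁴/(120EI) = 3742/EI
  point load 96 at a = 4.8: Pa²(3L − a)/(6EI) = 4866/EI
  δ_0 = 8608/EI
Tip deflection under a unit load at B: L³/(3EI) = 72/EI.
Compatibility at B: δ_0 − R_B·δ_{BB} = 0, so R_B = 8608/72 = 119.6 kN.

R_B = 119.6 kN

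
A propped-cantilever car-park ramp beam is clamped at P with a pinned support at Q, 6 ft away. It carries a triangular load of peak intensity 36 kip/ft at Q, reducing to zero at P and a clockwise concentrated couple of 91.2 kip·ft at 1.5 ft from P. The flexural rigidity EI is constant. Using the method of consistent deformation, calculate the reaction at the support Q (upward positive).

R_Q = 69.38 kip

Release the roller at Q. Primary structure: cantilever fixed at P.
Downward deflection at the released point Q due to the loads:
  triangular load, peak 36 at the free end: 11w₀L⁴/(120EI) = 4277/EI
  clockwise couple 91.2 at a = 1.5: M₀a(2L − a)/(2EI) = 718.2/EI
  δ_0 = 4995/EI
Tip deflection under a unit load at Q: L³/(3EI) = 72/EI.
The prop prevents deflection at Q: R_Q = δ_0/δ_{QQ} = 4995/72 = 69.38 kip.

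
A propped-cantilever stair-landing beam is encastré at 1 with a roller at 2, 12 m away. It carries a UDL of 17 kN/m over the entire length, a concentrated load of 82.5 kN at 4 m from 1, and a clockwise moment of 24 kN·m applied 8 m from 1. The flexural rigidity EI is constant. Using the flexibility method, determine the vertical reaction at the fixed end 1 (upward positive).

R_1 = 195.1 kN

Remove the prop at 2; the released (primary) structure is a cantilever built in at 1.
Downward deflection at the released point 2 due to the loads:
  UDL 17: wL⁴/(8EI) = 44064/EI
  point load 82.5 at a = 4: Pa²(3L − a)/(6EI) = 7040/EI
  clockwise couple 24 at a = 8: M₀a(2L − a)/(2EI) = 1536/EI
  δ_0 = 52640/EI
Flexibility coefficient — unit upward force at 2: δ_{22} = L³/(3EI) = 576/EI.
Compatibility at 2: δ_0 − R_2·δ_{22} = 0, so R_2 = 52640/576 = 91.39 kN.
Vertical equilibrium: R_1 = ΣP − R_2 = 286.5 − 91.39 = 195.1 kN.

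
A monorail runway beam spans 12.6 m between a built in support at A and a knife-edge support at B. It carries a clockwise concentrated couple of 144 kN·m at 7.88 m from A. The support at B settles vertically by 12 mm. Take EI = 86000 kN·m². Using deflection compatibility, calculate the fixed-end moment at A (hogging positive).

Take the reaction at B as the redundant and release it; the primary structure is a cantilever fixed at A.
Primary-structure tip deflection at B by superposition:
  clockwise couple 144 at a = 7.88: M₀a(2L − a)/(2EI) = 9827/EI
Flexibility coefficient — unit upward force at B: δ_{BB} = L³/(3EI) = 666.8/EI.
With EI = 86000 kN·m²: δ_0 = 0.11426 m and δ_{BB} = 0.007753 m/kN.
Compatibility — the beam at B must follow the support down by 0.012 m: δ_0 − R_B·δ_{BB} = 0.012, so R_B = (0.11426 − 0.012)/0.007753 = 13.19 kN.
Moment equilibrium about A: M_A = Σ(load moments about A) − R_B·L = 144 − 13.19×12.6 = -22.19 kN·m.

M_A = -22.19 kN·m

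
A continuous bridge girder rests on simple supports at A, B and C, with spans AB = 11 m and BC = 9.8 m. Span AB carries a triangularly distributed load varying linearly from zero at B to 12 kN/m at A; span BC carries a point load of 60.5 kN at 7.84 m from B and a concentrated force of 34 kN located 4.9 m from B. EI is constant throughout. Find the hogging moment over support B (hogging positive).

Insert a hinge at B; M_B is the redundant, and each span becomes simply supported.
End slopes at the hinge B, treating each span as simply supported:
  span AB: triangular load, peak 12: 7w₀L³/(360EI) = 310.6/EI
  span BC: point load 60.5 at a = 7.84: Pab(L + b)/(6LEI) = 185.9/EI
  span BC: point load 34 at a = 4.9: Pab(L + b)/(6LEI) = 204.1/EI
  relative rotation θ_0 = (310.6 + 390)/EI = 700.6/EI
A unit hogging moment at B produces rotation L₁/(3EI) + L₂/(3EI) = 6.933/EI.
Slope continuity at B: θ_0 = M_B·6.933/EI, so M_B = 700.6/6.933 = 101 kN·m (hogging).

M_B = 101 kN·m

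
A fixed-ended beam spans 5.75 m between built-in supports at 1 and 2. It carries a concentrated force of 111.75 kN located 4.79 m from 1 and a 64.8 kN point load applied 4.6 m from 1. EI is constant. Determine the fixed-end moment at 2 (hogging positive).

M_2 = 122.1 kN·m

Release both end moments; the primary structure is a simply-supported span 12 with redundants M_1 and M_2.
End rotations of the released simple span under the applied load (×1/EI):
  at 1: point load 111.75 at a = 4.79: Pab(L + b)/(6LEI) = 99.94/EI
  at 2: point load 111.75 at a = 4.79: Pab(L + a)/(6LEI) = 157/EI
  at 1: point load 64.8 at a = 4.6: Pab(L + b)/(6LEI) = 68.56/EI
  at 2: point load 64.8 at a = 4.6: Pab(L + a)/(6LEI) = 102.8/EI
  θ_10 = 168.5/EI,  θ_20 = 259.8/EI
Flexibility coefficients: a unit moment at one end gives L/(3EI) there and L/(6EI) at the far end, so f₁₁ = f₂₂ = 1.917/EI and f₁₂ = f₂₁ = 0.9583/EI.
Compatibility — zero rotation at each built-in end:
  1.917 M_1 + 0.9583 M_2 = 168.5
  0.9583 M_1 + 1.917 M_2 = 259.8
Solving the pair gives M_1 = 26.84 kN·m and M_2 = 122.1 kN·m (hogging).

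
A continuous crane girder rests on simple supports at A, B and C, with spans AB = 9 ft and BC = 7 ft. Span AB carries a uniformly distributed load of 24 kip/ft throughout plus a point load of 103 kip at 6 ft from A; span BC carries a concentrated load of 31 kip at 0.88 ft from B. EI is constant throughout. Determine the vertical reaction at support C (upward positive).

R_C = -30.82 kip

Release continuity at B by inserting a hinge; the redundant is the internal moment M_B. The primary structure is two simply-supported spans AB and BC.
Rotations at B on the released spans (each span's end-slope, ×1/EI):
  span AB: UDL 24: wL³/(24EI) = 729/EI
  span AB: point load 103 at a = 6: Pab(L + a)/(6LEI) = 515/EI
  span BC: point load 31 at a = 0.88: Pab(L + b)/(6LEI) = 52.15/EI
  relative rotation θ_0 = (1244 + 52.15)/EI = 1296/EI
A unit hogging moment at B produces rotation L₁/(3EI) + L₂/(3EI) = 5.333/EI.
Compatibility: M_B·(L₁+L₂)/(3EI) = θ_0, giving M_B = 243 kip·ft (hogging).
Span BC, ΣM about C: R_B^{BC}·7 = 189.7 + 243, so R_B^{BC} = 61.82 kip and R_C = 31 − 61.82 = -30.82 kip.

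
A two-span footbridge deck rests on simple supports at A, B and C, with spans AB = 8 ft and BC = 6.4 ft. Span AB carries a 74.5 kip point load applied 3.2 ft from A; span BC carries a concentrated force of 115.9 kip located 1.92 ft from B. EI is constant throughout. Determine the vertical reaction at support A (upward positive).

R_A = 30.39 kip

Release continuity at B by inserting a hinge; the redundant is the internal moment M_B. The primary structure is two simply-supported spans AB and BC.
Discontinuity in slope at B on the released structure — sum the simple-span end rotations:
  span AB: point load 74.5 at a = 3.2: Pab(L + a)/(6LEI) = 267/EI
  span BC: point load 115.9 at a = 1.92: Pab(L + b)/(6LEI) = 282.5/EI
  relative rotation θ_0 = (267 + 282.5)/EI = 549.5/EI
A unit hogging moment at B produces rotation L₁/(3EI) + L₂/(3EI) = 4.8/EI.
Slope continuity at B: θ_0 = M_B·4.8/EI, so M_B = 549.5/4.8 = 114.5 kip·ft (hogging).
Span AB, ΣM about A with M_B applied at B: R_B^{AB}·8 = 238.4 + 114.5, so R_B^{AB} = 44.11 kip and R_A = 74.5 − 44.11 = 30.39 kip.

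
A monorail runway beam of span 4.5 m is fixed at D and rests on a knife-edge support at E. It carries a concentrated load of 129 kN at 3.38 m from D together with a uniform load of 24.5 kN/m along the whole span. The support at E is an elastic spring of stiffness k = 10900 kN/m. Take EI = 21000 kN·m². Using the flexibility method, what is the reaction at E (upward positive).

Release the roller at E. Primary structure: cantilever fixed at D.
Free-end deflection of the primary structure under the applied loading (downward +):
  point load 129 at a = 3.38: Pa²(3L − a)/(6EI) = 2486/EI
  UDL 24.5: wL⁴/(8EI) = 1256/EI
  δ_0 = 3742/EI
Flexibility coefficient — unit upward force at E: δ_{EE} = L³/(3EI) = 30.38/EI.
With EI = 21000 kN·m²: δ_0 = 0.17817 m and δ_{EE} = 0.001446 m/kN.
Compatibility — the spring shortens by R_E/k under the reaction it provides: δ_0 − R_E·δ_{EE} = R_E/k. With 1/k = 0.000092 m/kN, R_E = δ_0 / (δ_{EE} + 1/k) = 0.17817 / (0.001446 + 0.000092) = 115.8 kN.

R_E = 115.8 kN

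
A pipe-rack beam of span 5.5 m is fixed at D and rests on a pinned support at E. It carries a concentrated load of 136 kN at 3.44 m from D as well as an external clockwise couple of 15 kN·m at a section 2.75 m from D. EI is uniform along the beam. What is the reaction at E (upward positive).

R_E = 66.23 kN

Release the roller at E. Primary structure: cantilever fixed at D.
Free-end deflection of the primary structure under the applied loading (downward +):
  point load 136 at a = 3.44: Pa²(3L − a)/(6EI) = 3503/EI
  clockwise couple 15 at a = 2.75: M₀a(2L − a)/(2EI) = 170.2/EI
  δ_0 = 3673/EI
Tip deflection under a unit load at E: L³/(3EI) = 55.46/EI.
The prop prevents deflection at E: R_E = δ_0/δ_{EE} = 3673/55.46 = 66.23 kN.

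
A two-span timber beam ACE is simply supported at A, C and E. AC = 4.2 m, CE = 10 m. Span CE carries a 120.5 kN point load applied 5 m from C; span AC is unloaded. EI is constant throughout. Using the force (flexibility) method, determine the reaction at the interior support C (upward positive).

R_C = 114 kN

Release continuity at C by inserting a hinge; the redundant is the internal moment M_C. The primary structure is two simply-supported spans AC and CE.
Rotations at C on the released spans (each span's end-slope, ×1/EI):
  span CE: point load 120.5 at a = 5: Pab(L + b)/(6LEI) = 753.1/EI
  relative rotation θ_0 = (0 + 753.1)/EI = 753.1/EI
A unit hogging moment at C produces rotation L₁/(3EI) + L₂/(3EI) = 4.733/EI.
Slope continuity at C: θ_0 = M_C·4.733/EI, so M_C = 753.1/4.733 = 159.1 kN·m (hogging).
Span AC, ΣM about A with M_C applied at C: R_C^{AC}·4.2 = 0 + 159.1, so R_C^{AC} = 37.88 kN and R_A = 0 − 37.88 = -37.88 kN.
Span CE, ΣM about E: R_C^{CE}·10 = 602.5 + 159.1, so R_C^{CE} = 76.16 kN and R_E = 120.5 − 76.16 = 44.34 kN.
R_C = 37.88 + 76.16 = 114 kN.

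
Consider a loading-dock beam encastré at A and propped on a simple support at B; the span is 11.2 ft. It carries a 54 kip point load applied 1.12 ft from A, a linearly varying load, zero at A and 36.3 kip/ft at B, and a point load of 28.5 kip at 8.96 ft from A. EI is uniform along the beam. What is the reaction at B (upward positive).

Take the reaction at B as the redundant and release it; the primary structure is a cantilever fixed at A.
Free-end deflection of the primary structure under the applied loading (downward +):
  point load 54 at a = 1.12: Pa²(3L − a)/(6EI) = 366.7/EI
  triangular load, peak 36.3 at the free end: 11w₀L⁴/(120EI) = 52359/EI
  point load 28.5 at a = 8.96: Pa²(3L − a)/(6EI) = 9396/EI
  δ_0 = 62122/EI
Flexibility coefficient — unit upward force at B: δ_{BB} = L³/(3EI) = 468.3/EI.
Compatibility at B: δ_0 − R_B·δ_{BB} = 0, so R_B = 62122/468.3 = 132.7 kip.

R_B = 132.7 kip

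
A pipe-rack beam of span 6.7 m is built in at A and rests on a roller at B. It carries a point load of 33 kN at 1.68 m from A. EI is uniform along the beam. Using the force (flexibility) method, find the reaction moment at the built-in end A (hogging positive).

M_A = 36.33 kN·m

Remove the prop at B; the released (primary) structure is a cantilever built in at A.
Downward deflection at the released point B due to the loads:
  point load 33 at a = 1.68: Pa²(3L − a)/(6EI) = 285.9/EI
Tip deflection under a unit load at B: L³/(3EI) = 100.3/EI.
Compatibility at B: δ_0 − R_B·δ_{BB} = 0, so R_B = 285.9/100.3 = 2.852 kN.
Moment equilibrium about A: M_A = Σ(load moments about A) − R_B·L = 55.44 − 2.852×6.7 = 36.33 kN·m.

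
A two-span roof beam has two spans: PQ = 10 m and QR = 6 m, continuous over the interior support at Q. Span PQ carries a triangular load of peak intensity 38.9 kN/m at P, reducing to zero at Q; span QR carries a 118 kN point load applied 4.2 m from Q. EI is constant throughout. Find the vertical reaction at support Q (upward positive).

R_Q = 147.7 kN

Insert a hinge at Q; M_Q is the redundant, and each span becomes simply supported.
End slopes at the hinge Q, treating each span as simply supported:
  span PQ: triangular load, peak 38.9: 7w₀L³/(360EI) = 756.4/EI
  span QR: point load 118 at a = 4.2: Pab(L + b)/(6LEI) = 193.3/EI
  relative rotation θ_0 = (756.4 + 193.3)/EI = 949.7/EI
A unit hogging moment at Q produces rotation L₁/(3EI) + L₂/(3EI) = 5.333/EI.
Slope continuity at Q: θ_0 = M_Q·5.333/EI, so M_Q = 949.7/5.333 = 178.1 kN·m (hogging).
Span PQ, ΣM about P with M_Q applied at Q: R_Q^{PQ}·10 = 648.3 + 178.1, so R_Q^{PQ} = 82.64 kN and R_P = 194.5 − 82.64 = 111.9 kN.
Span QR, ΣM about R: R_Q^{QR}·6 = 212.4 + 178.1, so R_Q^{QR} = 65.08 kN and R_R = 118 − 65.08 = 52.92 kN.
R_Q = 82.64 + 65.08 = 147.7 kN.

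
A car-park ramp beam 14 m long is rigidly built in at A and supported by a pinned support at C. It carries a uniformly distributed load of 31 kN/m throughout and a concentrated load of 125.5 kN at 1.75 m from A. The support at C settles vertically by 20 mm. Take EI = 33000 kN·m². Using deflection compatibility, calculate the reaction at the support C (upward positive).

Remove the prop at C; the released (primary) structure is a cantilever built in at A.
Downward deflection at the released point C due to the loads:
  UDL 31: wL⁴/(8EI) = 148862/EI
  point load 125.5 at a = 1.75: Pa²(3L − a)/(6EI) = 2578/EI
  δ_0 = 151440/EI
Flexibility coefficient — unit upward force at C: δ_{CC} = L³/(3EI) = 914.7/EI.
With EI = 33000 kN·m²: δ_0 = 4.5891 m and δ_{CC} = 0.027717 m/kN.
Compatibility — the beam at C must follow the support down by 0.02 m: δ_0 − R_C·δ_{CC} = 0.02, so R_C = (4.5891 − 0.02)/0.027717 = 164.8 kN.

R_C = 164.8 kN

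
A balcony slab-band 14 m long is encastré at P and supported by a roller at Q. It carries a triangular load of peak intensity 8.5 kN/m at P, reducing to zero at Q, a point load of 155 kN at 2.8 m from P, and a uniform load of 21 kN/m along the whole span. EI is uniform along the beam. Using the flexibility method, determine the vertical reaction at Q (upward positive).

Remove the prop at Q; the released (primary) structure is a cantilever built in at P.
Downward deflection at the released point Q due to the loads:
  triangular load, peak 8.5 at the fixed end: w₀L⁴/(30EI) = 10885/EI
  point load 155 at a = 2.8: Pa²(3L − a)/(6EI) = 7939/EI
  UDL 21: wL⁴/(8EI) = 100842/EI
  δ_0 = 119666/EI
Tip deflection under a unit load at Q: L³/(3EI) = 914.7/EI.
The prop prevents deflection at Q: R_Q = δ_0/δ_{QQ} = 119666/914.7 = 130.8 kN.

R_Q = 130.8 kN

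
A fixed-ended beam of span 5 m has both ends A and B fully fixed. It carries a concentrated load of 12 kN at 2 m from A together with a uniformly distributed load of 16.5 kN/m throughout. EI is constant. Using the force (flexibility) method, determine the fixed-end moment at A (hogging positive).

M_A = 43.02 kN·m

Take the two fixed-end moments M_A, M_B as redundants; the released structure is the simple span AB.
On the primary (simply-supported) span, the end slopes from the loading are:
  at A: point load 12 at a = 2: Pab(L + b)/(6LEI) = 19.2/EI
  at B: point load 12 at a = 2: Pab(L + a)/(6LEI) = 16.8/EI
  at A: UDL 16.5: wL³/(24EI) = 85.94/EI
  at B: UDL 16.5: wL³/(24EI) = 85.94/EI
  θ_A0 = 105.1/EI,  θ_B0 = 102.7/EI
Flexibility coefficients: a unit moment at one end gives L/(3EI) there and L/(6EI) at the far end, so f₁₁ = f₂₂ = 1.667/EI and f₁₂ = f₂₁ = 0.8333/EI.
Compatibility — zero rotation at each built-in end:
  1.667 M_A + 0.8333 M_B = 105.1
  0.8333 M_A + 1.667 M_B = 102.7
Solving the pair gives M_A = 43.02 kN·m and M_B = 40.13 kN·m (hogging).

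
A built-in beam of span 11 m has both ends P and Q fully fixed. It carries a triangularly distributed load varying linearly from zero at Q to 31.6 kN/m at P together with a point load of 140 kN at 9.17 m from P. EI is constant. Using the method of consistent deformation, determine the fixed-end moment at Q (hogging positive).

M_Q = 305.5 kN·m

Release both end moments; the primary structure is a simply-supported span PQ with redundants M_P and M_Q.
End rotations of the released simple span under the applied load (×1/EI):
  at P: triangular load, peak 31.6: w₀L³/(45EI) = 934.7/EI
  at Q: triangular load, peak 31.6: 7w₀L³/(360EI) = 817.8/EI
  at P: point load 140 at a = 9.17: Pab(L + b)/(6LEI) = 456.7/EI
  at Q: point load 140 at a = 9.17: Pab(L + a)/(6LEI) = 718/EI
  θ_P0 = 1391/EI,  θ_Q0 = 1536/EI
Flexibility coefficients: a unit moment at one end gives L/(3EI) there and L/(6EI) at the far end, so f₁₁ = f₂₂ = 3.667/EI and f₁₂ = f₂₁ = 1.833/EI.
Compatibility — zero rotation at each built-in end:
  3.667 M_P + 1.833 M_Q = 1391
  1.833 M_P + 3.667 M_Q = 1536
Solving the pair gives M_P = 226.7 kN·m and M_Q = 305.5 kN·m (hogging).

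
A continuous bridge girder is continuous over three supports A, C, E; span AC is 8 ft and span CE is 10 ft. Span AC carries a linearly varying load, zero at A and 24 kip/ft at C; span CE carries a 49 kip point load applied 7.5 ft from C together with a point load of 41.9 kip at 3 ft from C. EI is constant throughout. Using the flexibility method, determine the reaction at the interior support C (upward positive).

R_C = 132.3 kip

Release continuity at C by inserting a hinge; the redundant is the internal moment M_C. The primary structure is two simply-supported spans AC and CE.
Rotations at C on the released spans (each span's end-slope, ×1/EI):
  span AC: triangular load, peak 24: w₀L³/(45EI) = 273.1/EI
  span CE: point load 49 at a = 7.5: Pab(L + b)/(6LEI) = 191.4/EI
  span CE: point load 41.9 at a = 3: Pab(L + b)/(6LEI) = 249.3/EI
  relative rotation θ_0 = (273.1 + 440.7)/EI = 713.8/EI
A unit hogging moment at C produces rotation L₁/(3EI) + L₂/(3EI) = 6/EI.
Compatibility: M_C·(L₁+L₂)/(3EI) = θ_0, giving M_C = 119 kip·ft (hogging).
Span AC, ΣM about A with M_C applied at C: R_C^{AC}·8 = 512 + 119, so R_C^{AC} = 78.87 kip and R_A = 96 − 78.87 = 17.13 kip.
Span CE, ΣM about E: R_C^{CE}·10 = 415.8 + 119, so R_C^{CE} = 53.48 kip and R_E = 90.9 − 53.48 = 37.42 kip.
R_C = 78.87 + 53.48 = 132.3 kip.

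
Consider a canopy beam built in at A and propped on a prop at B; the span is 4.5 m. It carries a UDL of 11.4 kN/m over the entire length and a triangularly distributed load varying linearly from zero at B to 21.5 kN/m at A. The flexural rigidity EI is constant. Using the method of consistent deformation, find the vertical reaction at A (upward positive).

Remove the prop at B; the released (primary) structure is a cantilever built in at A.
Free-end deflection of the primary structure under the applied loading (downward +):
  UDL 11.4: wL⁴/(8EI) = 584.3/EI
  triangular load, peak 21.5 at the fixed end: w₀L⁴/(30EI) = 293.9/EI
  δ_0 = 878.2/EI
Tip deflection under a unit load at B: L³/(3EI) = 30.38/EI.
The prop prevents deflection at B: R_B = δ_0/δ_{BB} = 878.2/30.38 = 28.91 kN.
Vertical equilibrium: R_A = ΣP − R_B = 99.67 − 28.91 = 70.76 kN.

R_A = 70.76 kN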